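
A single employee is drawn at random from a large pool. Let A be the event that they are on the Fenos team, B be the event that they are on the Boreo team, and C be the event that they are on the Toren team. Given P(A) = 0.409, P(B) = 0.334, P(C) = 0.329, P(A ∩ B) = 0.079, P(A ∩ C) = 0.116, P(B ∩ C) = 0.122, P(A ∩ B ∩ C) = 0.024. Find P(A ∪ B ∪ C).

0.779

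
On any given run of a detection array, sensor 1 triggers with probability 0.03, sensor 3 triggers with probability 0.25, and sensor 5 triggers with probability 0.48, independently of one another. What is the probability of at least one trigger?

P(none) = (1 − 0.03) × (1 − 0.25) × (1 − 0.48) = 0.97 × 0.75 × 0.52 = 0.3783
P(at least one) = 1 − 0.3783 = 0.6217

0.6217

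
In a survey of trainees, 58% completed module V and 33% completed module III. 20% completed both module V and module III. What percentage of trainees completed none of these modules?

29%

P(union) = 58 + 33 − 20 = 71%
P(none) = 100% − 71% = 29%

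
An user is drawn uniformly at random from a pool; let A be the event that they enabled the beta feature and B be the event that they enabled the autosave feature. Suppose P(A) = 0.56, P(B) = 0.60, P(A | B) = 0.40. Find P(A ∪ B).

P(A ∩ B) = P(B)·P(A|B) = 0.60 × 0.40 = 0.24
P(A ∪ B) = 0.56 + 0.60 − 0.24 = 0.92

0.92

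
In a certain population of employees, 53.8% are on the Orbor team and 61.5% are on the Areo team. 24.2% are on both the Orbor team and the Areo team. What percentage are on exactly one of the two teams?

66.9%

P(exactly one) = 53.8 + 61.5 − 2·24.2 = 66.9%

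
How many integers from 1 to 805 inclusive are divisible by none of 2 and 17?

379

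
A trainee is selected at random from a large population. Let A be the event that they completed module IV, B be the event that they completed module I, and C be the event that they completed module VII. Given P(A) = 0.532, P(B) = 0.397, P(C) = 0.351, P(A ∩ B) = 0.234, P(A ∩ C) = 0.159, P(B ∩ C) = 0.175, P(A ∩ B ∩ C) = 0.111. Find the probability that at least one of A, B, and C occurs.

0.823

P(A ∪ B ∪ C) = 0.532 + 0.397 + 0.351 − 0.234 − 0.159 − 0.175 + 0.111 = 0.823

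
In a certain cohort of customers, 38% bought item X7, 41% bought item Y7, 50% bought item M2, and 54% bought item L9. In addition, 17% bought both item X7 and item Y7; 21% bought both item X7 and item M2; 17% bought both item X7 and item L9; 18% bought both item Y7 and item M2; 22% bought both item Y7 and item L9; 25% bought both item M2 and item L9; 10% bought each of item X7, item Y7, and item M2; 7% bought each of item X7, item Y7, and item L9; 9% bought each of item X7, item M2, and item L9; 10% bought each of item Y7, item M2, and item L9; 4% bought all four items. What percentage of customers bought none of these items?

5%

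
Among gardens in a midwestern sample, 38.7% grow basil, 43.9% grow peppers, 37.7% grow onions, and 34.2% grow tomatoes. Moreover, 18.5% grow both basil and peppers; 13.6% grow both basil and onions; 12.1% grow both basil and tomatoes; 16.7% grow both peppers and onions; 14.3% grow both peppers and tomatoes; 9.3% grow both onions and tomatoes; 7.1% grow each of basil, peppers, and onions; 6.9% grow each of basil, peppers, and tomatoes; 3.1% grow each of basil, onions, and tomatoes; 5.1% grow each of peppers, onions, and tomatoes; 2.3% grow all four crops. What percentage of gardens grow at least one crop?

89.9%

P(≥1) = 38.7 + 43.9 + 37.7 + 34.2 − 18.5 − 13.6 − 12.1 − 16.7 − 14.3 − 9.3 + 7.1 + 6.9 + 3.1 + 5.1 − 2.3 = 89.9%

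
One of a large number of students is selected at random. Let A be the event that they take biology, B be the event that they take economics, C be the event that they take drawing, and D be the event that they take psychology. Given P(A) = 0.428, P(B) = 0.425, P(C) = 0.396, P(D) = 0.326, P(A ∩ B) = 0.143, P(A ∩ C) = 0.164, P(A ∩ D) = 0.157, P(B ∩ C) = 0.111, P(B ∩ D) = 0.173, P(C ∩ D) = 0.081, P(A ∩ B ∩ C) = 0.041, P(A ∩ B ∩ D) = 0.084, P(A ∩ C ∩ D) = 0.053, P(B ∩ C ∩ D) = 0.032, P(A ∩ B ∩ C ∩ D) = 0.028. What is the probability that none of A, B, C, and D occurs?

Apply inclusion-exclusion:
P(A ∪ B ∪ C ∪ D) = 0.428 + 0.425 + 0.396 + 0.326 − 0.143 − 0.164 − 0.157 − 0.111 − 0.173 − 0.081 + 0.041 + 0.084 + 0.053 + 0.032 − 0.028 = 0.928
P(none) = 1 − 0.928 = 0.072

0.072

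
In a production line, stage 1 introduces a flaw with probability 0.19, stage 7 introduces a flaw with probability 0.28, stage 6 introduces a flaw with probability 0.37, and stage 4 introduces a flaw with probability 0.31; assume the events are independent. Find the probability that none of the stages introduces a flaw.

0.25351704

P(none) = (1 − 0.19) × (1 − 0.28) × (1 − 0.37) × (1 − 0.31) = 0.81 × 0.72 × 0.63 × 0.69 = 0.25351704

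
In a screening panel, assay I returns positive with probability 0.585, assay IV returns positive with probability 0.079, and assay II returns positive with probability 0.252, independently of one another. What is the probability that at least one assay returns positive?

P(none) = (1 − 0.585) × (1 − 0.079) × (1 − 0.252) = 0.415 × 0.921 × 0.748 = 0.28589682
P(at least one) = 1 − 0.28589682 = 0.71410318

0.71410318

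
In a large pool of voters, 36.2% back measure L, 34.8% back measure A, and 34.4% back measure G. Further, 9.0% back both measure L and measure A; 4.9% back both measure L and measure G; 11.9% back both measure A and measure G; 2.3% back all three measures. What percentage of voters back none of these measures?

P(union) = 36.2 + 34.8 + 34.4 − 9.0 − 4.9 − 11.9 + 2.3 = 81.9%
P(none) = 100% − 81.9% = 18.1%

18.1%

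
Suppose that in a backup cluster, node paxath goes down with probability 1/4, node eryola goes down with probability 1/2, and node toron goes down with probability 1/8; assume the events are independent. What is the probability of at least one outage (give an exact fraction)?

43/64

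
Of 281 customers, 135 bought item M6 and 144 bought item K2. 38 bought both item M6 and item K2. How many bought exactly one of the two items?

203

Using the inclusion–exclusion count for exactly one event:
N(exactly one) = 135 + 144 − 2·38 = 203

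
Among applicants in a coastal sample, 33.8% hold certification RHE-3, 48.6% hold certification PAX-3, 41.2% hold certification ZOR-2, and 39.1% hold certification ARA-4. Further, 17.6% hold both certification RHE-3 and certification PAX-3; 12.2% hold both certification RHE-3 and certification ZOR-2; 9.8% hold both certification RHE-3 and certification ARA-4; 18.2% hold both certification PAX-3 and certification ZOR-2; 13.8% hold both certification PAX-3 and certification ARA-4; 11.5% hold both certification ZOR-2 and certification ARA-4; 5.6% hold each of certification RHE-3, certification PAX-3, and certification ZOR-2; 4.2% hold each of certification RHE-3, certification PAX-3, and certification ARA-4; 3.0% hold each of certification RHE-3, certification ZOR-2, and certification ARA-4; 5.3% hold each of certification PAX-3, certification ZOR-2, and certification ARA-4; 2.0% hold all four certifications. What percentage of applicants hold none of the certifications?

Apply inclusion-exclusion:
P(at least one) = 33.8 + 48.6 + 41.2 + 39.1 − 17.6 − 12.2 − 9.8 − 18.2 − 13.8 − 11.5 + 5.6 + 4.2 + 3.0 + 5.3 − 2.0 = 95.7%
P(none) = 100% − 95.7% = 4.3%

4.3%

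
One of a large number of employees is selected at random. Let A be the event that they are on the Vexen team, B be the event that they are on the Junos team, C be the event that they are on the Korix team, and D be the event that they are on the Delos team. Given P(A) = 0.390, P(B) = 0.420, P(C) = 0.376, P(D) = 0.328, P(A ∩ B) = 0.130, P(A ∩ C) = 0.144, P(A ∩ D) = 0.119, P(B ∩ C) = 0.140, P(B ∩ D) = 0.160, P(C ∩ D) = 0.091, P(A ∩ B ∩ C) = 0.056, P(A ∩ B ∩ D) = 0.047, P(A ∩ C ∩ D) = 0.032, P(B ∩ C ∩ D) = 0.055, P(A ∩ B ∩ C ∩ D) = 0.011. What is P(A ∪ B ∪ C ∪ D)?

0.909

P(A ∪ B ∪ C ∪ D) = 0.390 + 0.420 + 0.376 + 0.328 − 0.130 − 0.144 − 0.119 − 0.140 − 0.160 − 0.091 + 0.056 + 0.047 + 0.032 + 0.055 − 0.011 = 0.909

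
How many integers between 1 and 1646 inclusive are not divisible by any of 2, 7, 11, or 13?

592

By inclusion–exclusion:
⌊1646/2⌋ + ⌊1646/7⌋ + ⌊1646/11⌋ + ⌊1646/13⌋ − ⌊1646/14⌋ − ⌊1646/22⌋ − ⌊1646/26⌋ − ⌊1646/77⌋ − ⌊1646/91⌋ − ⌊1646/143⌋ + ⌊1646/154⌋ + ⌊1646/182⌋ + ⌊1646/286⌋ + ⌊1646/1001⌋ − ⌊1646/2002⌋ = 823 + 235 + 149 + 126 − 117 − 74 − 63 − 21 − 18 − 11 + 10 + 9 + 5 + 1 − 0 = 1054
1646 − 1054 = 592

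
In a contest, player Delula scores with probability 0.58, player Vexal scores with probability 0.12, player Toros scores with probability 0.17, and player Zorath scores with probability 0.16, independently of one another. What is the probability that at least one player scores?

0.74231488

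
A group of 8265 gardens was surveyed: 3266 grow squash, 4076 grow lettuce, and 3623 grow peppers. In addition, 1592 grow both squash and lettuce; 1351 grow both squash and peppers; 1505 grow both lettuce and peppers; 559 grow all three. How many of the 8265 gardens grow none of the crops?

1189

|at least one| = 3266 + 4076 + 3623 − 1592 − 1351 − 1505 + 559 = 7076
None: 8265 − 7076 = 1189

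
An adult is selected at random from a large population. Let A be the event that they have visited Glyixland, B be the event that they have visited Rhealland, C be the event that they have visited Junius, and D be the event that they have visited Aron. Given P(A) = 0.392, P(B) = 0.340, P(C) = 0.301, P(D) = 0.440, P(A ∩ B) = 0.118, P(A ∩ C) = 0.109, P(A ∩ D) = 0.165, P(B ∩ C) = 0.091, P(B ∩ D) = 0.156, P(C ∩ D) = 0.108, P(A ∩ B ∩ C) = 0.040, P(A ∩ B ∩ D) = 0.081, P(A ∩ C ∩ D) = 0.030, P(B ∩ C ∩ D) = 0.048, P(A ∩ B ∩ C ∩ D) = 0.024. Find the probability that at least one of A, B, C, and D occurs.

0.901

P(A ∪ B ∪ C ∪ D) = 0.392 + 0.340 + 0.301 + 0.440 − 0.118 − 0.109 − 0.165 − 0.091 − 0.156 − 0.108 + 0.040 + 0.081 + 0.030 + 0.048 − 0.024 = 0.901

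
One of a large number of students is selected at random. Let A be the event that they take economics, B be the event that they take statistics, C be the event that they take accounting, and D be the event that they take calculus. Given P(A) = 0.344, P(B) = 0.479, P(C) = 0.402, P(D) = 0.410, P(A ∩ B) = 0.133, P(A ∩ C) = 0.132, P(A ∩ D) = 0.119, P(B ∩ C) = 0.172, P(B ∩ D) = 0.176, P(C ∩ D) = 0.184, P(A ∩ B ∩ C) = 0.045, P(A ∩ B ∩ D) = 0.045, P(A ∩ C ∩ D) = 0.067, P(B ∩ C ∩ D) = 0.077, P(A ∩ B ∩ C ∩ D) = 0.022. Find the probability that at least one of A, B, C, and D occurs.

Inclusion–exclusion gives
P(A ∪ B ∪ C ∪ D) = 0.344 + 0.479 + 0.402 + 0.410 − 0.133 − 0.132 − 0.119 − 0.172 − 0.176 − 0.184 + 0.045 + 0.045 + 0.067 + 0.077 − 0.022 = 0.931

0.931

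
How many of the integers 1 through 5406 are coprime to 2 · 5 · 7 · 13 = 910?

1711

Inclusion–exclusion gives
floor(5406/2) + floor(5406/5) + floor(5406/7) + floor(5406/13) − floor(5406/10) − floor(5406/14) − floor(5406/26) − floor(5406/35) − floor(5406/65) − floor(5406/91) + floor(5406/70) + floor(5406/130) + floor(5406/182) + floor(5406/455) − floor(5406/910) = 2703 + 1081 + 772 + 415 − 540 − 386 − 207 − 154 − 83 − 59 + 77 + 41 + 29 + 11 − 5 = 3695
5406 − 3695 = 1711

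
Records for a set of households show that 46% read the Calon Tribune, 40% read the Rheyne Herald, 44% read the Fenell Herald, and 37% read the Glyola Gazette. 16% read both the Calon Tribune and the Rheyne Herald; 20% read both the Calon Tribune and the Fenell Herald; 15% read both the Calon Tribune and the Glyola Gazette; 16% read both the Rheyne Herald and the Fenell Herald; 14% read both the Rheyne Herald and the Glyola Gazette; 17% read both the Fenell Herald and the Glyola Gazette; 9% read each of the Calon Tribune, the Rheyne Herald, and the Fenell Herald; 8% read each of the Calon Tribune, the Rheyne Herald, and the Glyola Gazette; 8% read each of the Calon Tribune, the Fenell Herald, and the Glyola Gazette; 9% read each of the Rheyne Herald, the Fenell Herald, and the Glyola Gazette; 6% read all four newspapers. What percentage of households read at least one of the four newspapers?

By inclusion-exclusion,
P(≥1) = 46 + 40 + 44 + 37 − 16 − 20 − 15 − 16 − 14 − 17 + 9 + 8 + 8 + 9 − 6 = 97%

97%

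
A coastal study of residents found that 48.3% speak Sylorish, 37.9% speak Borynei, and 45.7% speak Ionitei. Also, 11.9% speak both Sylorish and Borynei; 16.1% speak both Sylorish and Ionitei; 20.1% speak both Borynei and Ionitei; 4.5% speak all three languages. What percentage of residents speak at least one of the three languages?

88.3%

Apply inclusion-exclusion:
P(≥1) = 48.3 + 37.9 + 45.7 − 11.9 − 16.1 − 20.1 + 4.5 = 88.3%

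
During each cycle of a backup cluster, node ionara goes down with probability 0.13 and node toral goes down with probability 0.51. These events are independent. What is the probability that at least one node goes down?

P(none) = (1 − 0.13) × (1 − 0.51) = 0.87 × 0.49 = 0.4263
P(at least one) = 1 − 0.4263 = 0.5737

0.5737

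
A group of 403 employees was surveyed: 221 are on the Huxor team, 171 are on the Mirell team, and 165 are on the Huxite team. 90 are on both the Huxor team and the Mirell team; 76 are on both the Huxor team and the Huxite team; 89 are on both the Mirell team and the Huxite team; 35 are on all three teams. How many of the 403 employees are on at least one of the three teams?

337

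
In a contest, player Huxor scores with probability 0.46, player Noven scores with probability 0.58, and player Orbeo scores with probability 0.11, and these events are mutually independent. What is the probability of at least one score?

0.798148

Independence gives P(none) = ∏(1 − pᵢ).
P(none) = (1 − 0.46) × (1 − 0.58) × (1 − 0.11) = 0.54 × 0.42 × 0.89 = 0.201852
P(at least one) = 1 − 0.201852 = 0.798148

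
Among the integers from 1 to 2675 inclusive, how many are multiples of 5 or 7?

By inclusion–exclusion:
535 + 382 − 76 = 841

841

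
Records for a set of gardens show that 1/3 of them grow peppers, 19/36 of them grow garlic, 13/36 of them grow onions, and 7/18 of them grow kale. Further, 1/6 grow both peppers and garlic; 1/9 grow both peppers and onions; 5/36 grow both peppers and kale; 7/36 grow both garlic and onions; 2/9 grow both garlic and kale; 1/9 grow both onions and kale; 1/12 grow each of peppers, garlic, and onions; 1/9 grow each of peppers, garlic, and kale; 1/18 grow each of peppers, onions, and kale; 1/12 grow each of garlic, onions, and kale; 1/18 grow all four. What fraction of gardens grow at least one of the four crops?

17/18

Using inclusion–exclusion:
P(at least one) = 1/3 + 19/36 + 13/36 + 7/18 − 1/6 − 1/9 − 5/36 − 7/36 − 2/9 − 1/9 + 1/12 + 1/9 + 1/18 + 1/12 − 1/18 = 17/18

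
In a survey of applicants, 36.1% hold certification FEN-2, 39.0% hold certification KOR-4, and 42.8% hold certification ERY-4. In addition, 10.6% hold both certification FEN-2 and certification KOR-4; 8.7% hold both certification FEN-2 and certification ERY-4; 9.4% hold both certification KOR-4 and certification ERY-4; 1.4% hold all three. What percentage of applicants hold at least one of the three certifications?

90.6%

Apply inclusion-exclusion:
P(union) = 36.1 + 39.0 + 42.8 − 10.6 − 8.7 − 9.4 + 1.4 = 90.6%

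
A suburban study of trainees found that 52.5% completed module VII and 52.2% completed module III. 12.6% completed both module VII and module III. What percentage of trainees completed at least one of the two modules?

Using inclusion–exclusion:
P(≥1) = 52.5 + 52.2 − 12.6 = 92.1%

92.1%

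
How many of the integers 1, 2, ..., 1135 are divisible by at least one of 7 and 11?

Inclusion–exclusion gives
⌊1135/7⌋ + ⌊1135/11⌋ − ⌊1135/77⌋ = 162 + 103 − 14 = 251

251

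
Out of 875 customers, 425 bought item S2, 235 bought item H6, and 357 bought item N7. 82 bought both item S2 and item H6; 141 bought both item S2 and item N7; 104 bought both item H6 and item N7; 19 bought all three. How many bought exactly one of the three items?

N(exactly one) = 425 + 235 + 357 − 2·82 − 2·141 − 2·104 + 3·19 = 420

420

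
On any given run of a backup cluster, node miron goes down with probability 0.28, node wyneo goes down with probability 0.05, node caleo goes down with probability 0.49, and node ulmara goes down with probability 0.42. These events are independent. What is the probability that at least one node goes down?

P(none) = (1 − 0.28) × (1 − 0.05) × (1 − 0.49) × (1 − 0.42) = 0.72 × 0.95 × 0.51 × 0.58 = 0.2023272
P(at least one) = 1 − 0.2023272 = 0.7976728

0.7976728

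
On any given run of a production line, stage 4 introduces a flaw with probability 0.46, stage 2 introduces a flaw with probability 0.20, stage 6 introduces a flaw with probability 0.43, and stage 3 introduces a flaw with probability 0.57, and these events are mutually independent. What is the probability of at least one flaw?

P(none) = (1 − 0.46) × (1 − 0.20) × (1 − 0.43) × (1 − 0.57) = 0.54 × 0.80 × 0.57 × 0.43 = 0.1058832
P(at least one) = 1 − 0.1058832 = 0.8941168

0.8941168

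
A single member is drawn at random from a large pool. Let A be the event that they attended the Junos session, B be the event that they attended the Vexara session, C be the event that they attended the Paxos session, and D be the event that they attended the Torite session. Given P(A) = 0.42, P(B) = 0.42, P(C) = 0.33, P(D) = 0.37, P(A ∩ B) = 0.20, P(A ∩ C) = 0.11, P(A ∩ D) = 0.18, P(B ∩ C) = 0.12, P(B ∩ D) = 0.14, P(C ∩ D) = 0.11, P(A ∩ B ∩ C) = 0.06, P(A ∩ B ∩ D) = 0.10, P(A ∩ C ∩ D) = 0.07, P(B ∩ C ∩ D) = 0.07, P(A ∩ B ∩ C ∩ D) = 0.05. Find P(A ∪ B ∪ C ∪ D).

0.93

Apply inclusion-exclusion:
P(A ∪ B ∪ C ∪ D) = 0.42 + 0.42 + 0.33 + 0.37 − 0.20 − 0.11 − 0.18 − 0.12 − 0.14 − 0.11 + 0.06 + 0.10 + 0.07 + 0.07 − 0.05 = 0.93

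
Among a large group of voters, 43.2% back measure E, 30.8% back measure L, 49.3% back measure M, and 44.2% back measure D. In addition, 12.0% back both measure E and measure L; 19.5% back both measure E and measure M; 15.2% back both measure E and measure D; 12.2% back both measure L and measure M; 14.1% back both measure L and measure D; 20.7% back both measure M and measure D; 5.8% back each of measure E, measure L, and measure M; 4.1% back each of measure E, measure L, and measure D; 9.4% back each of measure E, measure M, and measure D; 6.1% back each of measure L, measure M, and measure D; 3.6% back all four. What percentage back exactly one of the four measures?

41.9%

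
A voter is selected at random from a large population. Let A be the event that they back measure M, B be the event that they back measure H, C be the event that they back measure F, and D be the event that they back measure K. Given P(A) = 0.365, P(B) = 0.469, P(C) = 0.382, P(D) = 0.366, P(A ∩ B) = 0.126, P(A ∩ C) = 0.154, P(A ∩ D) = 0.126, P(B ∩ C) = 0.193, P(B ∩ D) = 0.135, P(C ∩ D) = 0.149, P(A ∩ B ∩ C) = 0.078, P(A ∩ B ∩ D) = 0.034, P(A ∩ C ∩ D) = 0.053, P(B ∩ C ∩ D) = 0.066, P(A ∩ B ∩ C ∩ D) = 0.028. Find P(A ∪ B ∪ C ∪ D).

0.902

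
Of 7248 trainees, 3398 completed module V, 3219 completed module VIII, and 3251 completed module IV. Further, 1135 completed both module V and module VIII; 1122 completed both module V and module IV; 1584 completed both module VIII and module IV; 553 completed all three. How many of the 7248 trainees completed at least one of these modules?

Apply inclusion-exclusion:
N(≥1) = 3398 + 3219 + 3251 − 1135 − 1122 − 1584 + 553 = 6580

6580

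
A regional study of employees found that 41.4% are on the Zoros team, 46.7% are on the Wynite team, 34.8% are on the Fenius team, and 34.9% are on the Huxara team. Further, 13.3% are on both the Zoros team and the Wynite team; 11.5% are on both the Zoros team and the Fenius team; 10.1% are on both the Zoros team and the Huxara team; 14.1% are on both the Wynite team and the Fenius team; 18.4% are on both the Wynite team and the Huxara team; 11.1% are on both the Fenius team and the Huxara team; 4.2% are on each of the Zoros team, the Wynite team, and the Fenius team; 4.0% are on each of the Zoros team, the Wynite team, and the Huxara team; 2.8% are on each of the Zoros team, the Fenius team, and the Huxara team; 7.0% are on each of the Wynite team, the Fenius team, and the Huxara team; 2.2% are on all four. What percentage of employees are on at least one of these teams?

95.1%

By inclusion–exclusion:
P(union) = 41.4 + 46.7 + 34.8 + 34.9 − 13.3 − 11.5 − 10.1 − 14.1 − 18.4 − 11.1 + 4.2 + 4.0 + 2.8 + 7.0 − 2.2 = 95.1%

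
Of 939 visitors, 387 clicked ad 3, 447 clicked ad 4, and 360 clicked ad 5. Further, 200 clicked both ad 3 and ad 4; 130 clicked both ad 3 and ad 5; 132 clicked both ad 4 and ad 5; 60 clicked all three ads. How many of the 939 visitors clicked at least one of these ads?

|union| = 387 + 447 + 360 − 200 − 130 − 132 + 60 = 792

792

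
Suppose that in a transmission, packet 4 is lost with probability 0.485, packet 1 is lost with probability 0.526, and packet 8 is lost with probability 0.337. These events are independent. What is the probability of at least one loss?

0.83815507

Since the events are independent, P(none) is the product of the individual non-occurrence probabilities.
P(none) = (1 − 0.485) × (1 − 0.526) × (1 − 0.337) = 0.515 × 0.474 × 0.663 = 0.16184493
P(at least one) = 1 − 0.16184493 = 0.83815507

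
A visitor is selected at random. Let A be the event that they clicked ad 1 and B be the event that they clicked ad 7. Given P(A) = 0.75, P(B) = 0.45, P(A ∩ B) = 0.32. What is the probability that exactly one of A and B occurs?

0.56

By inclusion–exclusion (exactly-one form):
P(exactly one) = 0.75 + 0.45 − 2·0.32 = 0.56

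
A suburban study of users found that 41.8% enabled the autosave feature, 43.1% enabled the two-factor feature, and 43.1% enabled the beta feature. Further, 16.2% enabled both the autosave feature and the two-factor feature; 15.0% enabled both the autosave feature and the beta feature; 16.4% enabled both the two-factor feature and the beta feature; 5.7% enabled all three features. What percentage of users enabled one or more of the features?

86.1%

Using inclusion–exclusion:
P(at least one) = 41.8 + 43.1 + 43.1 − 16.2 − 15.0 − 16.4 + 5.7 = 86.1%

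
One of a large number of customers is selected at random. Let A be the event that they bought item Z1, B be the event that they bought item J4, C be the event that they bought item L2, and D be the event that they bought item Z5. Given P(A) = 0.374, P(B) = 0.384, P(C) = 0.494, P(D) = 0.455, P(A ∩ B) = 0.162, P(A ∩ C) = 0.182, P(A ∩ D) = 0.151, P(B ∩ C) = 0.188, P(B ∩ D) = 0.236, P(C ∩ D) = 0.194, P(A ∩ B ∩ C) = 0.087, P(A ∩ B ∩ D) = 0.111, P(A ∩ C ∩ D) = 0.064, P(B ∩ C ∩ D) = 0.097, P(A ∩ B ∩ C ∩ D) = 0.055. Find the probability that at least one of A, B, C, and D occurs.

0.898

By inclusion–exclusion:
P(A ∪ B ∪ C ∪ D) = 0.374 + 0.384 + 0.494 + 0.455 − 0.162 − 0.182 − 0.151 − 0.188 − 0.236 − 0.194 + 0.087 + 0.111 + 0.064 + 0.097 − 0.055 = 0.898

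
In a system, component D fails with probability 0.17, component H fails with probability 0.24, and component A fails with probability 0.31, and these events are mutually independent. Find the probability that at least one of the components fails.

P(none) = (1 − 0.17) × (1 − 0.24) × (1 − 0.31) = 0.83 × 0.76 × 0.69 = 0.435252
P(at least one) = 1 − 0.435252 = 0.564748

0.564748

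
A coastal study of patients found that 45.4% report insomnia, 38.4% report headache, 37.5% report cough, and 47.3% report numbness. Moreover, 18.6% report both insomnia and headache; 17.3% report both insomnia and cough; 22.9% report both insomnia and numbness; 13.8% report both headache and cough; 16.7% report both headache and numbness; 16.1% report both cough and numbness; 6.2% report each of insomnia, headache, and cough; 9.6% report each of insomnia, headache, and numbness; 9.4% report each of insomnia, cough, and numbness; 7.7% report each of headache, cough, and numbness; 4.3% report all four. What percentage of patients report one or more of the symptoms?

91.8%

Apply inclusion-exclusion:
P(≥1) = 45.4 + 38.4 + 37.5 + 47.3 − 18.6 − 17.3 − 22.9 − 13.8 − 16.7 − 16.1 + 6.2 + 9.6 + 9.4 + 7.7 − 4.3 = 91.8%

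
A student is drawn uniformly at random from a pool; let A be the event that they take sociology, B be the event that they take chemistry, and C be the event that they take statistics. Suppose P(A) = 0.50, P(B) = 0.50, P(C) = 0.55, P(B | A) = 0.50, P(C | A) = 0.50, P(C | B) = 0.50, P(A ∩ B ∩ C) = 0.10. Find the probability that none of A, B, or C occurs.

0.10

P(A ∩ B) = P(A)·P(B|A) = 0.50 × 0.50 = 0.25
P(A ∩ C) = P(A)·P(C|A) = 0.50 × 0.50 = 0.25
P(B ∩ C) = P(B)·P(C|B) = 0.50 × 0.50 = 0.25
By inclusion-exclusion,
P(A ∪ B ∪ C) = 0.50 + 0.50 + 0.55 − 0.25 − 0.25 − 0.25 + 0.10 = 0.90
P(none) = 1 − 0.90 = 0.10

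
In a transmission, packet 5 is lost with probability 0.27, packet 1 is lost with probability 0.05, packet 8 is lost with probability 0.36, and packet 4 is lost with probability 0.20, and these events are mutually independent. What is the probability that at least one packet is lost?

0.644928

Since the events are independent, P(none) is the product of the individual non-occurrence probabilities.
P(none) = (1 − 0.27) × (1 − 0.05) × (1 − 0.36) × (1 − 0.20) = 0.73 × 0.95 × 0.64 × 0.80 = 0.355072
P(at least one) = 1 − 0.355072 = 0.644928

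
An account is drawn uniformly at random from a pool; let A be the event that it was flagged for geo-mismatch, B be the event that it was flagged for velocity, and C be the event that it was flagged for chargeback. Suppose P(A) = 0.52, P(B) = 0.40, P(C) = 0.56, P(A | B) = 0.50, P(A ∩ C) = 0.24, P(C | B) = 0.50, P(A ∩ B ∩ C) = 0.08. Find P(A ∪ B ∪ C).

P(A ∩ B) = P(B)·P(A|B) = 0.40 × 0.50 = 0.20
P(B ∩ C) = P(B)·P(C|B) = 0.40 × 0.50 = 0.20
P(A ∪ B ∪ C) = 0.52 + 0.40 + 0.56 − 0.20 − 0.24 − 0.20 + 0.08 = 0.92

0.92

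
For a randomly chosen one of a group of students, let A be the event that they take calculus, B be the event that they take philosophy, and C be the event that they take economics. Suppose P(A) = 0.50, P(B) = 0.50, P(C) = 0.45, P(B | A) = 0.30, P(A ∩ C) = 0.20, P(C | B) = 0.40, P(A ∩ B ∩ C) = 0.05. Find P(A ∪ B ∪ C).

0.95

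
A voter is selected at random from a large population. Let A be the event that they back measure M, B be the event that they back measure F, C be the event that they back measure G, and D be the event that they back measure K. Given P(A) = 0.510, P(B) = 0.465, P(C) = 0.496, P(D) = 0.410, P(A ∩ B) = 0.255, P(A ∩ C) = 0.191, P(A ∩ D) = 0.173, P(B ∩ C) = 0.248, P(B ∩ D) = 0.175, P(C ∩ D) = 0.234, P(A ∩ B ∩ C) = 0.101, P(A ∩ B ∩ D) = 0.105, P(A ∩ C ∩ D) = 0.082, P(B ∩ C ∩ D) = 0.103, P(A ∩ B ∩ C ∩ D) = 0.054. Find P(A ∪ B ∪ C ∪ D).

Apply inclusion-exclusion:
P(A ∪ B ∪ C ∪ D) = 0.510 + 0.465 + 0.496 + 0.410 − 0.255 − 0.191 − 0.173 − 0.248 − 0.175 − 0.234 + 0.101 + 0.105 + 0.082 + 0.103 − 0.054 = 0.942

0.942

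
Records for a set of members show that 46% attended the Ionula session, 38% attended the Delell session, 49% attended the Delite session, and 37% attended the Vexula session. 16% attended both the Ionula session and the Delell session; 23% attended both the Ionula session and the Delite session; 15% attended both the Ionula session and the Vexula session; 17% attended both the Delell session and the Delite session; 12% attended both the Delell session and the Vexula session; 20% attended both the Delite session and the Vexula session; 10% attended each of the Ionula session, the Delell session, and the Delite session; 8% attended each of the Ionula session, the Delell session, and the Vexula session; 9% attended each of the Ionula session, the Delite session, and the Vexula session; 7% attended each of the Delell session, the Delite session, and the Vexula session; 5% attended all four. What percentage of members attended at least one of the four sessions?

Inclusion–exclusion gives
P(union) = 46 + 38 + 49 + 37 − 16 − 23 − 15 − 17 − 12 − 20 + 10 + 8 + 9 + 7 − 5 = 96%

96%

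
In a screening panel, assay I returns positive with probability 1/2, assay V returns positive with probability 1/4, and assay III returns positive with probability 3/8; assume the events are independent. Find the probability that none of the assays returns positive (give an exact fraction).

15/64

P(none) = (1 − 1/2) × (1 − 1/4) × (1 − 3/8) = 1/2 × 3/4 × 5/8 = 15/64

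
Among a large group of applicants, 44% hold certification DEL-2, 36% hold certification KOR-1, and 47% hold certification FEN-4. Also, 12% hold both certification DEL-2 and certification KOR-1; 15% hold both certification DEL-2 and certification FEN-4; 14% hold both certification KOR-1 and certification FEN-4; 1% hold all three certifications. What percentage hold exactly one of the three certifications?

P(exactly one) = 44 + 36 + 47 − 2·12 − 2·15 − 2·14 + 3·1 = 48%

48%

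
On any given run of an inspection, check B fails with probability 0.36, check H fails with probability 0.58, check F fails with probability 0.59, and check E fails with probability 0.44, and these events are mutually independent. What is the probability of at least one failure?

Independence gives P(none) = ∏(1 − pᵢ).
P(none) = (1 − 0.36) × (1 − 0.58) × (1 − 0.59) × (1 − 0.44) = 0.64 × 0.42 × 0.41 × 0.56 = 0.06171648
P(at least one) = 1 − 0.06171648 = 0.93828352

0.93828352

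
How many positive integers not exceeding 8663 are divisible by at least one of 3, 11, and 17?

3721

floor(8663/3) + floor(8663/11) + floor(8663/17) − floor(8663/33) − floor(8663/51) − floor(8663/187) + floor(8663/561) = 2887 + 787 + 509 − 262 − 169 − 46 + 15 = 3721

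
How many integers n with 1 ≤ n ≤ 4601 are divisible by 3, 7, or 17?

2125

By inclusion–exclusion:
⌊4601/3⌋ + ⌊4601/7⌋ + ⌊4601/17⌋ − ⌊4601/21⌋ − ⌊4601/51⌋ − ⌊4601/119⌋ + ⌊4601/357⌋ = 1533 + 657 + 270 − 219 − 90 − 38 + 12 = 2125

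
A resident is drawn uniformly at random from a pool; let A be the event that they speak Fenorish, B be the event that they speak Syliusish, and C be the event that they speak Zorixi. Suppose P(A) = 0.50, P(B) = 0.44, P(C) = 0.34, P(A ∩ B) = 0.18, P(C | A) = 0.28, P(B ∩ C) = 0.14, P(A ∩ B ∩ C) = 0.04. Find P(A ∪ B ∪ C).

0.86

P(A ∩ C) = P(A)·P(C|A) = 0.50 × 0.28 = 0.14
P(A ∪ B ∪ C) = 0.50 + 0.44 + 0.34 − 0.18 − 0.14 − 0.14 + 0.04 = 0.86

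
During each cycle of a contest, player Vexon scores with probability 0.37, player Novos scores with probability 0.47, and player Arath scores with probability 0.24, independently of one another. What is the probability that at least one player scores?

0.746236

Independence gives P(none) = ∏(1 − pᵢ).
P(none) = (1 − 0.37) × (1 − 0.47) × (1 − 0.24) = 0.63 × 0.53 × 0.76 = 0.253764
P(at least one) = 1 − 0.253764 = 0.746236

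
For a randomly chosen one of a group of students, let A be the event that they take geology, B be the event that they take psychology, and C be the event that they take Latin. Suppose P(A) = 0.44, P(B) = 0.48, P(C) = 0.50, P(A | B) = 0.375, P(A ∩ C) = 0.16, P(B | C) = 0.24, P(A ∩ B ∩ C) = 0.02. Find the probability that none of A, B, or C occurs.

P(A ∩ B) = P(B)·P(A|B) = 0.48 × 0.375 = 0.18
P(B ∩ C) = P(C)·P(B|C) = 0.50 × 0.24 = 0.12
P(A ∪ B ∪ C) = 0.44 + 0.48 + 0.50 − 0.18 − 0.16 − 0.12 + 0.02 = 0.98
P(none) = 1 − 0.98 = 0.02

0.02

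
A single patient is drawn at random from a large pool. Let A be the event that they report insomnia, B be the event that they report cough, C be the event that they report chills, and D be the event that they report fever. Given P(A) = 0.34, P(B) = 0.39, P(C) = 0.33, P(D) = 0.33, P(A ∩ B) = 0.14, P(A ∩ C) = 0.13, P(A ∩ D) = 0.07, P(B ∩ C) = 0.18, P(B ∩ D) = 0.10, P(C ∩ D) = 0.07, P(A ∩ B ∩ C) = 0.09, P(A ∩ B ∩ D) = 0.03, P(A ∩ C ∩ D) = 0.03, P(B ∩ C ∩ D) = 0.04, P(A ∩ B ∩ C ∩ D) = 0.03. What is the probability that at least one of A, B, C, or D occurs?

P(A ∪ B ∪ C ∪ D) = 0.34 + 0.39 + 0.33 + 0.33 − 0.14 − 0.13 − 0.07 − 0.18 − 0.10 − 0.07 + 0.09 + 0.03 + 0.03 + 0.04 − 0.03 = 0.86

0.86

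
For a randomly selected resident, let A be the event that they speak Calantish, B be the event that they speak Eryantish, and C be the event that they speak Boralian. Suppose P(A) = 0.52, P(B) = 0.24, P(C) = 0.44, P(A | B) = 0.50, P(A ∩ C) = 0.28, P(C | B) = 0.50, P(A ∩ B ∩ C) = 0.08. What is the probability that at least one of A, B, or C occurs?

P(A ∩ B) = P(B)·P(A|B) = 0.24 × 0.50 = 0.12
P(B ∩ C) = P(B)·P(C|B) = 0.24 × 0.50 = 0.12
Inclusion–exclusion gives
P(A ∪ B ∪ C) = 0.52 + 0.24 + 0.44 − 0.12 − 0.28 − 0.12 + 0.08 = 0.76

0.76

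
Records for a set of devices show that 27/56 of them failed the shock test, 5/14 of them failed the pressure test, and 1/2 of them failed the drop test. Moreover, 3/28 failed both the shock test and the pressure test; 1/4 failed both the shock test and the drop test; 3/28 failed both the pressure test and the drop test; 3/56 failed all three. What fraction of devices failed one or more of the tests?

P(at least one) = 27/56 + 5/14 + 1/2 − 3/28 − 1/4 − 3/28 + 3/56 = 13/14

13/14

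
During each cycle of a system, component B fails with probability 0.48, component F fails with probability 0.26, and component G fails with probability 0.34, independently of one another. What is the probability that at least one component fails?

P(none) = (1 − 0.48) × (1 − 0.26) × (1 − 0.34) = 0.52 × 0.74 × 0.66 = 0.253968
P(at least one) = 1 − 0.253968 = 0.746032

0.746032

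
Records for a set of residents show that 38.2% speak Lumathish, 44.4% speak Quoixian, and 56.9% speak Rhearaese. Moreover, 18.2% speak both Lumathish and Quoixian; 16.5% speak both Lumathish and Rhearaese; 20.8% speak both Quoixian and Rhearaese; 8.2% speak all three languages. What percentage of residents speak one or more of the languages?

By inclusion-exclusion,
P(≥1) = 38.2 + 44.4 + 56.9 − 18.2 − 16.5 − 20.8 + 8.2 = 92.2%

92.2%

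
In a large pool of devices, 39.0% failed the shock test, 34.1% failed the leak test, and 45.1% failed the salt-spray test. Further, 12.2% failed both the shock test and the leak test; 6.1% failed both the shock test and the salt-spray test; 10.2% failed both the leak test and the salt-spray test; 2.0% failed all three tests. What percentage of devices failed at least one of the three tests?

91.7%

P(at least one) = 39.0 + 34.1 + 45.1 − 12.2 − 6.1 − 10.2 + 2.0 = 91.7%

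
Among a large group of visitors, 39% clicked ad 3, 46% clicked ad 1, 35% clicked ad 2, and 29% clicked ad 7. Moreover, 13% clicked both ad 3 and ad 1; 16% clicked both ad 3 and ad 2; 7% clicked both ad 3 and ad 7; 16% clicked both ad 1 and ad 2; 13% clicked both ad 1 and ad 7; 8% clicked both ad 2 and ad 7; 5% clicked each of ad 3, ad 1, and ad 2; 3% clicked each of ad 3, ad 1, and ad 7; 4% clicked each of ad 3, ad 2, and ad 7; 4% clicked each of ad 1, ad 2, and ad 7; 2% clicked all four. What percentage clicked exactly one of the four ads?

43%

Using the inclusion–exclusion count for exactly one event:
P(exactly one) = 39 + 46 + 35 + 29 − 2·13 − 2·16 − 2·7 − 2·16 − 2·13 − 2·8 + 3·5 + 3·3 + 3·4 + 3·4 − 4·2 = 43%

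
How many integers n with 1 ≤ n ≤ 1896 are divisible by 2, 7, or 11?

Apply inclusion-exclusion:
948 + 270 + 172 − 135 − 86 − 24 + 12 = 1157

1157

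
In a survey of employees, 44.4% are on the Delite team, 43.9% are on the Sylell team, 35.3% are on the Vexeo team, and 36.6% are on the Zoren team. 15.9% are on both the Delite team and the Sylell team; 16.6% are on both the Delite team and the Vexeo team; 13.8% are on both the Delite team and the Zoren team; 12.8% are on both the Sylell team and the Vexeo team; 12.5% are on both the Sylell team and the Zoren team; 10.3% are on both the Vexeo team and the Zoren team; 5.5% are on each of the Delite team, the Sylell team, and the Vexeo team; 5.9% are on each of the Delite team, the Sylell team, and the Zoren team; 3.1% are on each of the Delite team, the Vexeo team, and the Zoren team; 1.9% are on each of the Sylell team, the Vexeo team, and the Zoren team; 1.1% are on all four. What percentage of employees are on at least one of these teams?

P(≥1) = 44.4 + 43.9 + 35.3 + 36.6 − 15.9 − 16.6 − 13.8 − 12.8 − 12.5 − 10.3 + 5.5 + 5.9 + 3.1 + 1.9 − 1.1 = 93.6%

93.6%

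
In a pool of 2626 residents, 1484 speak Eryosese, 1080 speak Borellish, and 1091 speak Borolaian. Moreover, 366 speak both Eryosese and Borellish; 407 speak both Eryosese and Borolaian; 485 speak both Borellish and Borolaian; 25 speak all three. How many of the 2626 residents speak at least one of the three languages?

2422

Apply inclusion-exclusion:
N(≥1) = 1484 + 1080 + 1091 − 366 − 407 − 485 + 25 = 2422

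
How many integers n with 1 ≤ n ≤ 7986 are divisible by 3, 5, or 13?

4055

Using inclusion–exclusion:
floor(7986/3) + floor(7986/5) + floor(7986/13) − floor(7986/15) − floor(7986/39) − floor(7986/65) + floor(7986/195) = 2662 + 1597 + 614 − 532 − 204 − 122 + 40 = 4055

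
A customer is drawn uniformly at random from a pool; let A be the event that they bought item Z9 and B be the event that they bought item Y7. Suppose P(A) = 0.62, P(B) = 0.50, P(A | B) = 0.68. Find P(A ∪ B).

P(A ∩ B) = P(B)·P(A|B) = 0.50 × 0.68 = 0.34
By inclusion-exclusion,
P(A ∪ B) = 0.62 + 0.50 − 0.34 = 0.78

0.78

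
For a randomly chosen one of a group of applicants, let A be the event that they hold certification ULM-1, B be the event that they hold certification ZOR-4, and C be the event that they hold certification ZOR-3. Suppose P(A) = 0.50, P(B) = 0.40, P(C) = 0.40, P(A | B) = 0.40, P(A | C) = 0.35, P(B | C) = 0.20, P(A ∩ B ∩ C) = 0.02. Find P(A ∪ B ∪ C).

P(A ∩ B) = P(B)·P(A|B) = 0.40 × 0.40 = 0.16
P(A ∩ C) = P(C)·P(A|C) = 0.40 × 0.35 = 0.14
P(B ∩ C) = P(C)·P(B|C) = 0.40 × 0.20 = 0.08
P(A ∪ B ∪ C) = 0.50 + 0.40 + 0.40 − 0.16 − 0.14 − 0.08 + 0.02 = 0.94

0.94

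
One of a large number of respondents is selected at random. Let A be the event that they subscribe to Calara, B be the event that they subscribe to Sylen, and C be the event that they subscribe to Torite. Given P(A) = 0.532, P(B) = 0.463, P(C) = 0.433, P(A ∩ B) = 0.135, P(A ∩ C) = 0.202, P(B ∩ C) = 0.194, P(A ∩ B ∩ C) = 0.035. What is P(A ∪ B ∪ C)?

Using inclusion–exclusion:
P(A ∪ B ∪ C) = 0.532 + 0.463 + 0.433 − 0.135 − 0.202 − 0.194 + 0.035 = 0.932

0.932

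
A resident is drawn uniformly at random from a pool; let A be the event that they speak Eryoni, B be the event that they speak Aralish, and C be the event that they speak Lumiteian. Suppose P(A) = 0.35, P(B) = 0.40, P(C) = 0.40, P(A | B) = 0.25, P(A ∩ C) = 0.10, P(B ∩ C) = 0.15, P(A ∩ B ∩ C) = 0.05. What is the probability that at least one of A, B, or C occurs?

0.85

P(A ∩ B) = P(B)·P(A|B) = 0.40 × 0.25 = 0.10
By inclusion–exclusion:
P(A ∪ B ∪ C) = 0.35 + 0.40 + 0.40 − 0.10 − 0.10 − 0.15 + 0.05 = 0.85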